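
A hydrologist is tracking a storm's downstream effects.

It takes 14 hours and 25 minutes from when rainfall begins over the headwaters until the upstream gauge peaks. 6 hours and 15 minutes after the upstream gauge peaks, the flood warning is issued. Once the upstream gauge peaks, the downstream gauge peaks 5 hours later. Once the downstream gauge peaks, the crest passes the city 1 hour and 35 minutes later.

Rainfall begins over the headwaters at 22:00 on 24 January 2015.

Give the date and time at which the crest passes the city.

19:00 on 25 January 2015

Rainfall begins over the headwaters: 22:00 Jan 24, 2015.
The upstream gauge peaks: 22:00 Jan 24, 2015 + 14h25m = 12:25 Jan 25, 2015.
The downstream gauge peaks: 12:25 Jan 25, 2015 + 5h = 17:25 Jan 25, 2015.
The crest passes the city: 17:25 Jan 25, 2015 + 1h35m = 19:00 Jan 25, 2015.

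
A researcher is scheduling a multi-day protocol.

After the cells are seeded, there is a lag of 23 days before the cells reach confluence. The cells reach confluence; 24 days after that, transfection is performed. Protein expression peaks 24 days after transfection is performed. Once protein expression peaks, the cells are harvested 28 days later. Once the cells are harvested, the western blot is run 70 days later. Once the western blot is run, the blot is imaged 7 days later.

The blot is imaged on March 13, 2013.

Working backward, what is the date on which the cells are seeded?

September 18, 2012

The blot is imaged: Mar 13, 2013.
The western blot is run: Mar 13, 2013 − 7 days = Mar 6, 2013.
The cells are harvested: Mar 6, 2013 − 70 days = Dec 26, 2012.
Protein expression peaks: Dec 26, 2012 − 28 days = Nov 28, 2012.
Transfection is performed: Nov 28, 2012 − 24 days = Nov 4, 2012.
The cells reach confluence: Nov 4, 2012 − 24 days = Oct 11, 2012.
The cells are seeded: Oct 11, 2012 − 23 days = Sep 18, 2012.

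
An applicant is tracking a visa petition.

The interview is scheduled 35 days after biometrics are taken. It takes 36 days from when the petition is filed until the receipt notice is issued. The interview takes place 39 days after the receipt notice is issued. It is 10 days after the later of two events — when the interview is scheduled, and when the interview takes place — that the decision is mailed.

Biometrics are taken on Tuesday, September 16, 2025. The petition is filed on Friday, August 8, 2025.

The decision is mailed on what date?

Biometrics are taken: Sep 16, 2025.
The interview is scheduled: Sep 16, 2025 + 35 days = Oct 21, 2025.
The petition is filed: Aug 8, 2025.
The receipt notice is issued: Aug 8, 2025 + 36 days = Sep 13, 2025.
The interview takes place: Sep 13, 2025 + 39 days = Oct 22, 2025.
Both prerequisites met — the interview is scheduled (Oct 21, 2025), the interview takes place (Oct 22, 2025); the later is Oct 22, 2025.
The decision is mailed: Oct 22, 2025 + 10 days = Nov 1, 2025.

Saturday, November 1, 2025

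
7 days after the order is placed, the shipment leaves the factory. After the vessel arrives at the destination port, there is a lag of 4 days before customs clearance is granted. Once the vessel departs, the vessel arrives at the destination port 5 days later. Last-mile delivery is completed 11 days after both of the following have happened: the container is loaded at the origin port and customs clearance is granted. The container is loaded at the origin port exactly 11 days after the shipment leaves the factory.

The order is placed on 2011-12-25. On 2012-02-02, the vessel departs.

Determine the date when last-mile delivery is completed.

The order is placed: Dec 25, 2011.
The shipment leaves the factory: Dec 25, 2011 + 7 days = Jan 1, 2012.
The container is loaded at the origin port: Jan 1, 2012 + 11 days = Jan 12, 2012.
The vessel departs: Feb 2, 2012.
The vessel arrives at the destination port: Feb 2, 2012 + 5 days = Feb 7, 2012.
Customs clearance is granted: Feb 7, 2012 + 4 days = Feb 11, 2012.
Both prerequisites met — the container is loaded at the origin port (Jan 12, 2012), customs clearance is granted (Feb 11, 2012); the later is Feb 11, 2012.
Last-mile delivery is completed: Feb 11, 2012 + 11 days = Feb 22, 2012.

2012-02-22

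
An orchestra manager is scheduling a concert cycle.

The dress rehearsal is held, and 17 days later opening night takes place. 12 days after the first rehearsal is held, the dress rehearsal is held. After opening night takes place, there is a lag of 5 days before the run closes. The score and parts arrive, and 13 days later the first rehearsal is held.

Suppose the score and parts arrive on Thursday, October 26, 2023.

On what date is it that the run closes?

The score and parts arrive: Oct 26, 2023.
The first rehearsal is held: Oct 26, 2023 + 13 days = Nov 8, 2023.
The dress rehearsal is held: Nov 8, 2023 + 12 days = Nov 20, 2023.
Opening night takes place: Nov 20, 2023 + 17 days = Dec 7, 2023.
The run closes: Dec 7, 2023 + 5 days = Dec 12, 2023.

Tuesday, December 12, 2023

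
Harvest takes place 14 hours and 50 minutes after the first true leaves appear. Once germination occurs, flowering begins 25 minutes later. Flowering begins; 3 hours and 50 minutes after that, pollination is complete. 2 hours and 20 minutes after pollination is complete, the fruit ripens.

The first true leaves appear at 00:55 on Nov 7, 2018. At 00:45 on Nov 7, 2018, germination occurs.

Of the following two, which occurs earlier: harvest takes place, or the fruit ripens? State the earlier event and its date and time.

The fruit ripens — 07:20 on Nov 7, 2018

The first true leaves appear: 00:55 Nov 7, 2018.
Harvest takes place: 00:55 Nov 7, 2018 + 14h50m = 15:45 Nov 7, 2018.
Germination occurs: 00:45 Nov 7, 2018.
Flowering begins: 00:45 Nov 7, 2018 + 25m = 01:10 Nov 7, 2018.
Pollination is complete: 01:10 Nov 7, 2018 + 3h50m = 05:00 Nov 7, 2018.
The fruit ripens: 05:00 Nov 7, 2018 + 2h20m = 07:20 Nov 7, 2018.
Comparing: harvest takes place at 15:45 Nov 7, 2018 vs the fruit ripens at 07:20 Nov 7, 2018. Earlier: the fruit ripens.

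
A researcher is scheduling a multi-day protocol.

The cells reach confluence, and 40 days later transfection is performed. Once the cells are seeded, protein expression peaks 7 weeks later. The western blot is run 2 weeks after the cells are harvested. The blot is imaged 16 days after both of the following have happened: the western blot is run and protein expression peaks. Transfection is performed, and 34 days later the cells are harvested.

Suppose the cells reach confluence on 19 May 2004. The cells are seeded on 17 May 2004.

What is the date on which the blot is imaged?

31 August 2004

The cells reach confluence: May 19, 2004.
Transfection is performed: May 19, 2004 + 40 days = Jun 28, 2004.
The cells are harvested: Jun 28, 2004 + 34 days = Aug 1, 2004.
The western blot is run: Aug 1, 2004 + 2 weeks = Aug 15, 2004.
The cells are seeded: May 17, 2004.
Protein expression peaks: May 17, 2004 + 7 weeks = Jul 5, 2004.
Both prerequisites met — the western blot is run (Aug 15, 2004), protein expression peaks (Jul 5, 2004); the later is Aug 15, 2004.
The blot is imaged: Aug 15, 2004 + 16 days = Aug 31, 2004.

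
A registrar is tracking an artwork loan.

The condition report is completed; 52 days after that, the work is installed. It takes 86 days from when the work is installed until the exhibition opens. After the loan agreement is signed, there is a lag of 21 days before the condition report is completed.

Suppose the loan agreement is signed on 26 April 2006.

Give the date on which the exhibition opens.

The loan agreement is signed: Apr 26, 2006.
The condition report is completed: Apr 26, 2006 + 21 days = May 17, 2006.
The work is installed: May 17, 2006 + 52 days = Jul 8, 2006.
The exhibition opens: Jul 8, 2006 + 86 days = Oct 2, 2006.

2 October 2006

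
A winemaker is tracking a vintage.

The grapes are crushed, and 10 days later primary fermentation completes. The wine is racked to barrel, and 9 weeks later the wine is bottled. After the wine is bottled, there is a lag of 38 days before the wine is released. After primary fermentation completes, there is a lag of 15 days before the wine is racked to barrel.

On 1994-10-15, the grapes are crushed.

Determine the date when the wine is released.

1995-02-18

The grapes are crushed: Oct 15, 1994.
Primary fermentation completes: Oct 15, 1994 + 10 days = Oct 25, 1994.
The wine is racked to barrel: Oct 25, 1994 + 15 days = Nov 9, 1994.
The wine is bottled: Nov 9, 1994 + 9 weeks = Jan 11, 1995.
The wine is released: Jan 11, 1995 + 38 days = Feb 18, 1995.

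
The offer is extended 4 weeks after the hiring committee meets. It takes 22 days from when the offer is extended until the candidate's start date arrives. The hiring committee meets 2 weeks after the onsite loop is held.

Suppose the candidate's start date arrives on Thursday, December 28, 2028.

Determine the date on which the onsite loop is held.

The candidate's start date arrives: Dec 28, 2028.
The offer is extended: Dec 28, 2028 − 22 days = Dec 6, 2028.
The hiring committee meets: Dec 6, 2028 − 4 weeks = Nov 8, 2028.
The onsite loop is held: Nov 8, 2028 − 2 weeks = Oct 25, 2028.

Wednesday, October 25, 2028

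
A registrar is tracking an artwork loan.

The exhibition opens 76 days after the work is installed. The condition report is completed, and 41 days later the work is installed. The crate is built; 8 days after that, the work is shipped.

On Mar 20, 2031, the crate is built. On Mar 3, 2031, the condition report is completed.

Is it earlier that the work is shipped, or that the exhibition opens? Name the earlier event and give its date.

The crate is built: Mar 20, 2031.
The work is shipped: Mar 20, 2031 + 8 days = Mar 28, 2031.
The condition report is completed: Mar 3, 2031.
The work is installed: Mar 3, 2031 + 41 days = Apr 13, 2031.
The exhibition opens: Apr 13, 2031 + 76 days = Jun 28, 2031.
Comparing: the work is shipped on Mar 28, 2031 vs the exhibition opens on Jun 28, 2031. Earlier: the work is shipped.

The work is shipped — Mar 28, 2031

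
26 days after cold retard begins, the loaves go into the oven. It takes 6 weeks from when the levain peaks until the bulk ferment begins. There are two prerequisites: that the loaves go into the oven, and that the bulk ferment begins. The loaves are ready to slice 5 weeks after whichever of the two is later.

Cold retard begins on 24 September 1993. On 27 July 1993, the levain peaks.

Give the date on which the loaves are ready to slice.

Cold retard begins: Sep 24, 1993.
The loaves go into the oven: Sep 24, 1993 + 26 days = Oct 20, 1993.
The levain peaks: Jul 27, 1993.
The bulk ferment begins: Jul 27, 1993 + 6 weeks = Sep 7, 1993.
Both prerequisites met — the loaves go into the oven (Oct 20, 1993), the bulk ferment begins (Sep 7, 1993); the later is Oct 20, 1993.
The loaves are ready to slice: Oct 20, 1993 + 5 weeks = Nov 24, 1993.

24 November 1993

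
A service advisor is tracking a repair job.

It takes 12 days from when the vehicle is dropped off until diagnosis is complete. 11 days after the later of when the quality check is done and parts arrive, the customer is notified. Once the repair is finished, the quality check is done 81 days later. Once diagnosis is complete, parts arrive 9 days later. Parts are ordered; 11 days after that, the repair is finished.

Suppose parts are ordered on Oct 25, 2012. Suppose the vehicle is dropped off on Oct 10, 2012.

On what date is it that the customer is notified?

Feb 5, 2013

Parts are ordered: Oct 25, 2012.
The repair is finished: Oct 25, 2012 + 11 days = Nov 5, 2012.
The quality check is done: Nov 5, 2012 + 81 days = Jan 25, 2013.
The vehicle is dropped off: Oct 10, 2012.
Diagnosis is complete: Oct 10, 2012 + 12 days = Oct 22, 2012.
Parts arrive: Oct 22, 2012 + 9 days = Oct 31, 2012.
Both prerequisites met — the quality check is done (Jan 25, 2013), parts arrive (Oct 31, 2012); the later is Jan 25, 2013.
The customer is notified: Jan 25, 2013 + 11 days = Feb 5, 2013.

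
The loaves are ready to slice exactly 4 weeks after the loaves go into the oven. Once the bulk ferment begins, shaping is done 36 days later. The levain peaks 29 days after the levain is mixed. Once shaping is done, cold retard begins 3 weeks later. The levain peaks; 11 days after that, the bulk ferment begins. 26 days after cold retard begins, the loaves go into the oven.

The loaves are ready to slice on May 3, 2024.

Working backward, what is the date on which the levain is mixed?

Dec 4, 2023

The loaves are ready to slice: May 3, 2024.
The loaves go into the oven: May 3, 2024 − 4 weeks = Apr 5, 2024.
Cold retard begins: Apr 5, 2024 − 26 days = Mar 10, 2024.
Shaping is done: Mar 10, 2024 − 3 weeks = Feb 18, 2024.
The bulk ferment begins: Feb 18, 2024 − 36 days = Jan 13, 2024.
The levain peaks: Jan 13, 2024 − 11 days = Jan 2, 2024.
The levain is mixed: Jan 2, 2024 − 29 days = Dec 4, 2023.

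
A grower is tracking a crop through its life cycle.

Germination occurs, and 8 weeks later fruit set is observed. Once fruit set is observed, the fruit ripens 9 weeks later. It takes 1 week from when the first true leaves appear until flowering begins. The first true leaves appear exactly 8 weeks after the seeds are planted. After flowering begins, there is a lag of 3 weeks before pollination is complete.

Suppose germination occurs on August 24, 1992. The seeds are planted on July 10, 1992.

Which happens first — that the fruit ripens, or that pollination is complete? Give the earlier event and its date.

Pollination is complete — October 2, 1992

Germination occurs: Aug 24, 1992.
Fruit set is observed: Aug 24, 1992 + 8 weeks = Oct 19, 1992.
The fruit ripens: Oct 19, 1992 + 9 weeks = Dec 21, 1992.
The seeds are planted: Jul 10, 1992.
The first true leaves appear: Jul 10, 1992 + 8 weeks = Sep 4, 1992.
Flowering begins: Sep 4, 1992 + 1 week = Sep 11, 1992.
Pollination is complete: Sep 11, 1992 + 3 weeks = Oct 2, 1992.
Comparing: the fruit ripens on Dec 21, 1992 vs pollination is complete on Oct 2, 1992. Earlier: pollination is complete.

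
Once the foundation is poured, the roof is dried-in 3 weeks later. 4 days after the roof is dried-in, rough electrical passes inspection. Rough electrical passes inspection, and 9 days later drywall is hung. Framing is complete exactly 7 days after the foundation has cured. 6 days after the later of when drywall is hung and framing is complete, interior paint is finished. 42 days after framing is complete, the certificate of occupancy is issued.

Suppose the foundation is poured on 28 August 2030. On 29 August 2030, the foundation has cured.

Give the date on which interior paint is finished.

The foundation is poured: Aug 28, 2030.
The roof is dried-in: Aug 28, 2030 + 3 weeks = Sep 18, 2030.
Rough electrical passes inspection: Sep 18, 2030 + 4 days = Sep 22, 2030.
Drywall is hung: Sep 22, 2030 + 9 days = Oct 1, 2030.
The foundation has cured: Aug 29, 2030.
Framing is complete: Aug 29, 2030 + 7 days = Sep 5, 2030.
Both prerequisites met — drywall is hung (Oct 1, 2030), framing is complete (Sep 5, 2030); the later is Oct 1, 2030.
Interior paint is finished: Oct 1, 2030 + 6 days = Oct 7, 2030.

7 October 2030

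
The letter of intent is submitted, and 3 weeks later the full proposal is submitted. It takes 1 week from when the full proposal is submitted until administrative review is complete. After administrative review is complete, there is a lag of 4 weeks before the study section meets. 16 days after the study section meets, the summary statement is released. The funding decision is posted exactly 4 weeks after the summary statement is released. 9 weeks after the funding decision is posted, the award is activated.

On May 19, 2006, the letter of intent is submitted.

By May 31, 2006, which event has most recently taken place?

The letter of intent is submitted: May 19, 2006.
The full proposal is submitted: May 19, 2006 + 3 weeks = Jun 9, 2006.
Administrative review is complete: Jun 9, 2006 + 1 week = Jun 16, 2006.
The study section meets: Jun 16, 2006 + 4 weeks = Jul 14, 2006.
The summary statement is released: Jul 14, 2006 + 16 days = Jul 30, 2006.
The funding decision is posted: Jul 30, 2006 + 4 weeks = Aug 27, 2006.
The award is activated: Aug 27, 2006 + 9 weeks = Oct 29, 2006.
May 31, 2006 falls between when the letter of intent is submitted (May 19, 2006) and when the full proposal is submitted (Jun 9, 2006).

The letter of intent is submitted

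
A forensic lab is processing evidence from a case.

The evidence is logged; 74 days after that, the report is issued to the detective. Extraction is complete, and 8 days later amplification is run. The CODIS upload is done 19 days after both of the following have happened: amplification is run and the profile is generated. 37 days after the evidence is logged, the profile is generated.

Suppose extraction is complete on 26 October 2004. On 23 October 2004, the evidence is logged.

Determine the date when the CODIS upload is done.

Extraction is complete: Oct 26, 2004.
Amplification is run: Oct 26, 2004 + 8 days = Nov 3, 2004.
The evidence is logged: Oct 23, 2004.
The profile is generated: Oct 23, 2004 + 37 days = Nov 29, 2004.
Both prerequisites met — amplification is run (Nov 3, 2004), the profile is generated (Nov 29, 2004); the later is Nov 29, 2004.
The CODIS upload is done: Nov 29, 2004 + 19 days = Dec 18, 2004.

18 December 2004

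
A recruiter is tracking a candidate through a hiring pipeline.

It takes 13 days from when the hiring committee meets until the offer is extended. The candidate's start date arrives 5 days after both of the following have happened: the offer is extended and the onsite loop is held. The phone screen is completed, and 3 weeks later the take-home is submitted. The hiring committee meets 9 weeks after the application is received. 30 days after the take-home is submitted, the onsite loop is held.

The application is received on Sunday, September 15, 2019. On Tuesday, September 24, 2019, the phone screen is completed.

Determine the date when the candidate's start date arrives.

The application is received: Sep 15, 2019.
The hiring committee meets: Sep 15, 2019 + 9 weeks = Nov 17, 2019.
The offer is extended: Nov 17, 2019 + 13 days = Nov 30, 2019.
The phone screen is completed: Sep 24, 2019.
The take-home is submitted: Sep 24, 2019 + 3 weeks = Oct 15, 2019.
The onsite loop is held: Oct 15, 2019 + 30 days = Nov 14, 2019.
Both prerequisites met — the offer is extended (Nov 30, 2019), the onsite loop is held (Nov 14, 2019); the later is Nov 30, 2019.
The candidate's start date arrives: Nov 30, 2019 + 5 days = Dec 5, 2019.

Thursday, December 5, 2019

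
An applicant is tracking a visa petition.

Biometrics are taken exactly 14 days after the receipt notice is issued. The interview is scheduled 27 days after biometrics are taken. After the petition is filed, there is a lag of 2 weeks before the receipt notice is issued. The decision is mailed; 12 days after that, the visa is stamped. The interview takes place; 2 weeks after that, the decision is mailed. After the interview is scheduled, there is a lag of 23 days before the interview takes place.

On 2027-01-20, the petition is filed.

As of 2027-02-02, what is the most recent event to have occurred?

The petition is filed: Jan 20, 2027.
The receipt notice is issued: Jan 20, 2027 + 2 weeks = Feb 3, 2027.
Biometrics are taken: Feb 3, 2027 + 14 days = Feb 17, 2027.
The interview is scheduled: Feb 17, 2027 + 27 days = Mar 16, 2027.
The interview takes place: Mar 16, 2027 + 23 days = Apr 8, 2027.
The decision is mailed: Apr 8, 2027 + 2 weeks = Apr 22, 2027.
The visa is stamped: Apr 22, 2027 + 12 days = May 4, 2027.
Feb 2, 2027 falls between when the petition is filed (Jan 20, 2027) and when the receipt notice is issued (Feb 3, 2027).

The petition is filed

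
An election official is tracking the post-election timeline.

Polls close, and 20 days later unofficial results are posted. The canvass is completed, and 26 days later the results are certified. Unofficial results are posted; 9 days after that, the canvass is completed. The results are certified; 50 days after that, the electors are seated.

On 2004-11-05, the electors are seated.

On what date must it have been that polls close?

2004-07-23

The electors are seated: Nov 5, 2004.
The results are certified: Nov 5, 2004 − 50 days = Sep 16, 2004.
The canvass is completed: Sep 16, 2004 − 26 days = Aug 21, 2004.
Unofficial results are posted: Aug 21, 2004 − 9 days = Aug 12, 2004.
Polls close: Aug 12, 2004 − 20 days = Jul 23, 2004.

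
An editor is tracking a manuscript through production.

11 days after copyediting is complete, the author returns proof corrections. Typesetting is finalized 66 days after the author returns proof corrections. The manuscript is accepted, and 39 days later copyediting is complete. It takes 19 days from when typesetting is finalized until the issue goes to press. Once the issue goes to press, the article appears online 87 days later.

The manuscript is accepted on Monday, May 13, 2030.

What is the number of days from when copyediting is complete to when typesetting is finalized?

77 days

Causal path: copyediting is complete → the author returns proof corrections → typesetting is finalized.
Total delay along the path: 11 + 66 = 77 days.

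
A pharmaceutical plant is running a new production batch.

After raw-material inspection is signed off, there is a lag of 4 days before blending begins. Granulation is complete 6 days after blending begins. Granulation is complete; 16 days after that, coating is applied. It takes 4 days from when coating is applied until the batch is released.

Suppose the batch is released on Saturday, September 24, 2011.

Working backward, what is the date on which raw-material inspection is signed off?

Thursday, August 25, 2011

The batch is released: Sep 24, 2011.
Coating is applied: Sep 24, 2011 − 4 days = Sep 20, 2011.
Granulation is complete: Sep 20, 2011 − 16 days = Sep 4, 2011.
Blending begins: Sep 4, 2011 − 6 days = Aug 29, 2011.
Raw-material inspection is signed off: Aug 29, 2011 − 4 days = Aug 25, 2011.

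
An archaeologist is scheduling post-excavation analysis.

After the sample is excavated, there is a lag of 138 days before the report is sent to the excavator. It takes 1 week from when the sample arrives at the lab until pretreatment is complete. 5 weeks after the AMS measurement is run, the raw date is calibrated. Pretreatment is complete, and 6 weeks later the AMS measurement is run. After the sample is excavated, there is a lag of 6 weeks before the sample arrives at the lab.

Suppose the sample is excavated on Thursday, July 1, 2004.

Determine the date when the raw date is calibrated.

Thursday, November 4, 2004

The sample is excavated: Jul 1, 2004.
The sample arrives at the lab: Jul 1, 2004 + 6 weeks = Aug 12, 2004.
Pretreatment is complete: Aug 12, 2004 + 1 week = Aug 19, 2004.
The AMS measurement is run: Aug 19, 2004 + 6 weeks = Sep 30, 2004.
The raw date is calibrated: Sep 30, 2004 + 5 weeks = Nov 4, 2004.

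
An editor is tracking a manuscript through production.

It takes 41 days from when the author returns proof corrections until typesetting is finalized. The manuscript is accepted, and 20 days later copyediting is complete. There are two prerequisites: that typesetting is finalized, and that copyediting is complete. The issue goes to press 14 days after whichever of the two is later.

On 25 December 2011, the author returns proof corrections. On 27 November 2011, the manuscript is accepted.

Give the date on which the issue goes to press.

18 February 2012

The author returns proof corrections: Dec 25, 2011.
Typesetting is finalized: Dec 25, 2011 + 41 days = Feb 4, 2012.
The manuscript is accepted: Nov 27, 2011.
Copyediting is complete: Nov 27, 2011 + 20 days = Dec 17, 2011.
Both prerequisites met — typesetting is finalized (Feb 4, 2012), copyediting is complete (Dec 17, 2011); the later is Feb 4, 2012.
The issue goes to press: Feb 4, 2012 + 14 days = Feb 18, 2012.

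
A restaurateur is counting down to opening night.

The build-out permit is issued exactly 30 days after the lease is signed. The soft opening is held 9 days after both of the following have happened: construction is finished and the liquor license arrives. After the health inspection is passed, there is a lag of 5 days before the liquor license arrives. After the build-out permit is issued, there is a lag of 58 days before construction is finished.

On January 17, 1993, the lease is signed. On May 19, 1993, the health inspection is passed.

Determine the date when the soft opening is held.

The lease is signed: Jan 17, 1993.
The build-out permit is issued: Jan 17, 1993 + 30 days = Feb 16, 1993.
Construction is finished: Feb 16, 1993 + 58 days = Apr 15, 1993.
The health inspection is passed: May 19, 1993.
The liquor license arrives: May 19, 1993 + 5 days = May 24, 1993.
Both prerequisites met — construction is finished (Apr 15, 1993), the liquor license arrives (May 24, 1993); the later is May 24, 1993.
The soft opening is held: May 24, 1993 + 9 days = Jun 2, 1993.

June 2, 1993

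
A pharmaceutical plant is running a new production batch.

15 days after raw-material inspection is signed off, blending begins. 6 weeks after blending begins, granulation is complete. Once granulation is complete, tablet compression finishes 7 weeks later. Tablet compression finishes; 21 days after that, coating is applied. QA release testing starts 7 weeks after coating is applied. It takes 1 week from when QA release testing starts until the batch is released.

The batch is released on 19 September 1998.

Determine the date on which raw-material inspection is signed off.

The batch is released: Sep 19, 1998.
QA release testing starts: Sep 19, 1998 − 1 week = Sep 12, 1998.
Coating is applied: Sep 12, 1998 − 7 weeks = Jul 25, 1998.
Tablet compression finishes: Jul 25, 1998 − 21 days = Jul 4, 1998.
Granulation is complete: Jul 4, 1998 − 7 weeks = May 16, 1998.
Blending begins: May 16, 1998 − 6 weeks = Apr 4, 1998.
Raw-material inspection is signed off: Apr 4, 1998 − 15 days = Mar 20, 1998.

20 March 1998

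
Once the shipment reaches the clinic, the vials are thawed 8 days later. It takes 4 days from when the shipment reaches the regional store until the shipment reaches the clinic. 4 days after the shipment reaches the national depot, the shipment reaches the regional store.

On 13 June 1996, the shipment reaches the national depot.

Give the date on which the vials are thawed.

The shipment reaches the national depot: Jun 13, 1996.
The shipment reaches the regional store: Jun 13, 1996 + 4 days = Jun 17, 1996.
The shipment reaches the clinic: Jun 17, 1996 + 4 days = Jun 21, 1996.
The vials are thawed: Jun 21, 1996 + 8 days = Jun 29, 1996.

29 June 1996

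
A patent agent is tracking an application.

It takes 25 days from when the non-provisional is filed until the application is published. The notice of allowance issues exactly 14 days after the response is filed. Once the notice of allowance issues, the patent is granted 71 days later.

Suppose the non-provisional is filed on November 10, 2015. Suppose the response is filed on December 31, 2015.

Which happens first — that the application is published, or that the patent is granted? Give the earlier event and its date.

The non-provisional is filed: Nov 10, 2015.
The application is published: Nov 10, 2015 + 25 days = Dec 5, 2015.
The response is filed: Dec 31, 2015.
The notice of allowance issues: Dec 31, 2015 + 14 days = Jan 14, 2016.
The patent is granted: Jan 14, 2016 + 71 days = Mar 25, 2016.
Comparing: the application is published on Dec 5, 2015 vs the patent is granted on Mar 25, 2016. Earlier: the application is published.

The application is published — December 5, 2015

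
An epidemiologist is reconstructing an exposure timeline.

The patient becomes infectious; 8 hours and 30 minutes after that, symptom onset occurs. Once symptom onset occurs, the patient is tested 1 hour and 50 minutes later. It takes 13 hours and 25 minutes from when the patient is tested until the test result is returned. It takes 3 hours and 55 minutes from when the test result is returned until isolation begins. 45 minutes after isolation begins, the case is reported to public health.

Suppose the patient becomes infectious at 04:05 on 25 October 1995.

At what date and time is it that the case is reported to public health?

The patient becomes infectious: 04:05 Oct 25, 1995.
Symptom onset occurs: 04:05 Oct 25, 1995 + 8h30m = 12:35 Oct 25, 1995.
The patient is tested: 12:35 Oct 25, 1995 + 1h50m = 14:25 Oct 25, 1995.
The test result is returned: 14:25 Oct 25, 1995 + 13h25m = 03:50 Oct 26, 1995.
Isolation begins: 03:50 Oct 26, 1995 + 3h55m = 07:45 Oct 26, 1995.
The case is reported to public health: 07:45 Oct 26, 1995 + 45m = 08:30 Oct 26, 1995.

08:30 on 26 October 1995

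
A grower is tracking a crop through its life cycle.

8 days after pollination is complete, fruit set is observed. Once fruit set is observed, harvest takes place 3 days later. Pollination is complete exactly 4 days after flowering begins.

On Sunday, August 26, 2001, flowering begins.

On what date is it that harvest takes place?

Monday, September 10, 2001

Flowering begins: Aug 26, 2001.
Pollination is complete: Aug 26, 2001 + 4 days = Aug 30, 2001.
Fruit set is observed: Aug 30, 2001 + 8 days = Sep 7, 2001.
Harvest takes place: Sep 7, 2001 + 3 days = Sep 10, 2001.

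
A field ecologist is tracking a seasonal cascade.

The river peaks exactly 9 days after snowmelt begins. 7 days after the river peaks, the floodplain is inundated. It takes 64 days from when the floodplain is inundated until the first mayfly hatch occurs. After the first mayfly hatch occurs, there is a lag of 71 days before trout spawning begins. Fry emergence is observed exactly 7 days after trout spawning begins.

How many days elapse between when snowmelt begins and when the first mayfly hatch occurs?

Causal path: snowmelt begins → the river peaks → the floodplain is inundated → the first mayfly hatch occurs.
Total delay along the path: 9 + 7 + 64 = 80 days.

80 days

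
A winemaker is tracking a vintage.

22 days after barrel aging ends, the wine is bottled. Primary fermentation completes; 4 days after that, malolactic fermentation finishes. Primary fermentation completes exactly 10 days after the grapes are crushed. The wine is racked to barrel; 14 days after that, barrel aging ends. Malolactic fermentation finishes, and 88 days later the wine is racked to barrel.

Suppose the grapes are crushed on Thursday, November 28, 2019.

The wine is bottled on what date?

The grapes are crushed: Nov 28, 2019.
Primary fermentation completes: Nov 28, 2019 + 10 days = Dec 8, 2019.
Malolactic fermentation finishes: Dec 8, 2019 + 4 days = Dec 12, 2019.
The wine is racked to barrel: Dec 12, 2019 + 88 days = Mar 9, 2020.
Barrel aging ends: Mar 9, 2020 + 14 days = Mar 23, 2020.
The wine is bottled: Mar 23, 2020 + 22 days = Apr 14, 2020.

Tuesday, April 14, 2020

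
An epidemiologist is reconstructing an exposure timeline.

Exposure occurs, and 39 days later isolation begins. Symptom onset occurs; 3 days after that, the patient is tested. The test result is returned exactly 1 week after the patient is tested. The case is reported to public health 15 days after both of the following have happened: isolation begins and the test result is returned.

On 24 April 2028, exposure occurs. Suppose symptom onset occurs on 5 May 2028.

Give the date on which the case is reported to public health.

Exposure occurs: Apr 24, 2028.
Isolation begins: Apr 24, 2028 + 39 days = Jun 2, 2028.
Symptom onset occurs: May 5, 2028.
The patient is tested: May 5, 2028 + 3 days = May 8, 2028.
The test result is returned: May 8, 2028 + 1 week = May 15, 2028.
Both prerequisites met — isolation begins (Jun 2, 2028), the test result is returned (May 15, 2028); the later is Jun 2, 2028.
The case is reported to public health: Jun 2, 2028 + 15 days = Jun 17, 2028.

17 June 2028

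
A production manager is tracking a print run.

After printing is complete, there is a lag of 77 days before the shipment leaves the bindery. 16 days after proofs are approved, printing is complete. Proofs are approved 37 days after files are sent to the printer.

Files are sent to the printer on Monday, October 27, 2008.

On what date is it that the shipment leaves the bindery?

Files are sent to the printer: Oct 27, 2008.
Proofs are approved: Oct 27, 2008 + 37 days = Dec 3, 2008.
Printing is complete: Dec 3, 2008 + 16 days = Dec 19, 2008.
The shipment leaves the bindery: Dec 19, 2008 + 77 days = Mar 6, 2009.

Friday, March 6, 2009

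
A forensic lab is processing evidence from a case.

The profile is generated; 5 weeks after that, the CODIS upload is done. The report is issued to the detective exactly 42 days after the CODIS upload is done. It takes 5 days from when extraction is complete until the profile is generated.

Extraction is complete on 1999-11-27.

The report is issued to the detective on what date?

2000-02-17

Extraction is complete: Nov 27, 1999.
The profile is generated: Nov 27, 1999 + 5 days = Dec 2, 1999.
The CODIS upload is done: Dec 2, 1999 + 5 weeks = Jan 6, 2000.
The report is issued to the detective: Jan 6, 2000 + 42 days = Feb 17, 2000.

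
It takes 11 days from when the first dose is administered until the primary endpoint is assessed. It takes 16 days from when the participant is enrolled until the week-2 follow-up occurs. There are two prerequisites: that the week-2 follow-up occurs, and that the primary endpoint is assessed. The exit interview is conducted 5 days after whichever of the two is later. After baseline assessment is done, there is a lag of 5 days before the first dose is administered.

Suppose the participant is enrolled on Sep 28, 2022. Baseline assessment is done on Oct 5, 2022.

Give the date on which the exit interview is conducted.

Oct 26, 2022

The participant is enrolled: Sep 28, 2022.
The week-2 follow-up occurs: Sep 28, 2022 + 16 days = Oct 14, 2022.
Baseline assessment is done: Oct 5, 2022.
The first dose is administered: Oct 5, 2022 + 5 days = Oct 10, 2022.
The primary endpoint is assessed: Oct 10, 2022 + 11 days = Oct 21, 2022.
Both prerequisites met — the week-2 follow-up occurs (Oct 14, 2022), the primary endpoint is assessed (Oct 21, 2022); the later is Oct 21, 2022.
The exit interview is conducted: Oct 21, 2022 + 5 days = Oct 26, 2022.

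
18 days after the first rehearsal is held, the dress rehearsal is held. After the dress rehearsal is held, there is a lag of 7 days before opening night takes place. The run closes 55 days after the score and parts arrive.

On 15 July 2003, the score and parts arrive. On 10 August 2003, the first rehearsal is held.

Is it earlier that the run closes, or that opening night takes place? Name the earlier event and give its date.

Opening night takes place — 4 September 2003

The score and parts arrive: Jul 15, 2003.
The run closes: Jul 15, 2003 + 55 days = Sep 8, 2003.
The first rehearsal is held: Aug 10, 2003.
The dress rehearsal is held: Aug 10, 2003 + 18 days = Aug 28, 2003.
Opening night takes place: Aug 28, 2003 + 7 days = Sep 4, 2003.
Comparing: the run closes on Sep 8, 2003 vs opening night takes place on Sep 4, 2003. Earlier: opening night takes place.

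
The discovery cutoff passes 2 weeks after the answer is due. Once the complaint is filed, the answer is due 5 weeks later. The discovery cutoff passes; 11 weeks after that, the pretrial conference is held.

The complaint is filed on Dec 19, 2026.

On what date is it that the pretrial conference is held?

The complaint is filed: Dec 19, 2026.
The answer is due: Dec 19, 2026 + 5 weeks = Jan 23, 2027.
The discovery cutoff passes: Jan 23, 2027 + 2 weeks = Feb 6, 2027.
The pretrial conference is held: Feb 6, 2027 + 11 weeks = Apr 24, 2027.

Apr 24, 2027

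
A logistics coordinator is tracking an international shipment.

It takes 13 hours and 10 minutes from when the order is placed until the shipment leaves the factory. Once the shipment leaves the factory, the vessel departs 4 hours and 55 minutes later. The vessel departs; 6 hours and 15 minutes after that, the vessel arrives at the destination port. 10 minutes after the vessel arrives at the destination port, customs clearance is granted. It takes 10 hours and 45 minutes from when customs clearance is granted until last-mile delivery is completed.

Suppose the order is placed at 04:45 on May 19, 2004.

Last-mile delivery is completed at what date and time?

16:00 on May 20, 2004

The order is placed: 04:45 May 19, 2004.
The shipment leaves the factory: 04:45 May 19, 2004 + 13h10m = 17:55 May 19, 2004.
The vessel departs: 17:55 May 19, 2004 + 4h55m = 22:50 May 19, 2004.
The vessel arrives at the destination port: 22:50 May 19, 2004 + 6h15m = 05:05 May 20, 2004.
Customs clearance is granted: 05:05 May 20, 2004 + 10m = 05:15 May 20, 2004.
Last-mile delivery is completed: 05:15 May 20, 2004 + 10h45m = 16:00 May 20, 2004.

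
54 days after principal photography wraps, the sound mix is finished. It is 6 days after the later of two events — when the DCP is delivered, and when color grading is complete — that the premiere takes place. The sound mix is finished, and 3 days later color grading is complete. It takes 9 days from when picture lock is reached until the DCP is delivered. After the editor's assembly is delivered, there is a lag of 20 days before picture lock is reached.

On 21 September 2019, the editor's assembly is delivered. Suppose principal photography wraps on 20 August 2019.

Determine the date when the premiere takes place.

The editor's assembly is delivered: Sep 21, 2019.
Picture lock is reached: Sep 21, 2019 + 20 days = Oct 11, 2019.
The DCP is delivered: Oct 11, 2019 + 9 days = Oct 20, 2019.
Principal photography wraps: Aug 20, 2019.
The sound mix is finished: Aug 20, 2019 + 54 days = Oct 13, 2019.
Color grading is complete: Oct 13, 2019 + 3 days = Oct 16, 2019.
Both prerequisites met — the DCP is delivered (Oct 20, 2019), color grading is complete (Oct 16, 2019); the later is Oct 20, 2019.
The premiere takes place: Oct 20, 2019 + 6 days = Oct 26, 2019.

26 October 2019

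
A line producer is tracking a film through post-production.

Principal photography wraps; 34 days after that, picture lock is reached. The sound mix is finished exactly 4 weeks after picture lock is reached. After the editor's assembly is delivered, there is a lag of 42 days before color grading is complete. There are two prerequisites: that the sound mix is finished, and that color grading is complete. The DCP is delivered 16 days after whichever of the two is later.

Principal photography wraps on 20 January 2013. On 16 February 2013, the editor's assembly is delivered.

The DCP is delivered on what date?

15 April 2013

Principal photography wraps: Jan 20, 2013.
Picture lock is reached: Jan 20, 2013 + 34 days = Feb 23, 2013.
The sound mix is finished: Feb 23, 2013 + 4 weeks = Mar 23, 2013.
The editor's assembly is delivered: Feb 16, 2013.
Color grading is complete: Feb 16, 2013 + 42 days = Mar 30, 2013.
Both prerequisites met — the sound mix is finished (Mar 23, 2013), color grading is complete (Mar 30, 2013); the later is Mar 30, 2013.
The DCP is delivered: Mar 30, 2013 + 16 days = Apr 15, 2013.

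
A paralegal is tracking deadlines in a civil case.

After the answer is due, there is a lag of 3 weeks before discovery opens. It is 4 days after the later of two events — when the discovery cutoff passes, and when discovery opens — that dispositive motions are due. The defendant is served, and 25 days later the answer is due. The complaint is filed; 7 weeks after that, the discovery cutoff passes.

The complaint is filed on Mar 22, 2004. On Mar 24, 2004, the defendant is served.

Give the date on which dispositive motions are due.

The complaint is filed: Mar 22, 2004.
The discovery cutoff passes: Mar 22, 2004 + 7 weeks = May 10, 2004.
The defendant is served: Mar 24, 2004.
The answer is due: Mar 24, 2004 + 25 days = Apr 18, 2004.
Discovery opens: Apr 18, 2004 + 3 weeks = May 9, 2004.
Both prerequisites met — the discovery cutoff passes (May 10, 2004), discovery opens (May 9, 2004); the later is May 10, 2004.
Dispositive motions are due: May 10, 2004 + 4 days = May 14, 2004.

May 14, 2004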